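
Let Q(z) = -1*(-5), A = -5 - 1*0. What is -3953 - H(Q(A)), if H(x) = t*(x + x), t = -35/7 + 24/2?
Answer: -4023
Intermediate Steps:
A = -5 (A = -5 + 0 = -5)
t = 7 (t = -35*⅐ + 24*(½) = -5 + 12 = 7)
Q(z) = 5
H(x) = 14*x (H(x) = 7*(x + x) = 7*(2*x) = 14*x)
-3953 - H(Q(A)) = -3953 - 14*5 = -3953 - 1*70 = -3953 - 70 = -4023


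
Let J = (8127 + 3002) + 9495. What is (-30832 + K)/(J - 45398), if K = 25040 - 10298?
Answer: 8045/12387 ≈ 0.64947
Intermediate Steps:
K = 14742
J = 20624 (J = 11129 + 9495 = 20624)
(-30832 + K)/(J - 45398) = (-30832 + 14742)/(20624 - 45398) = -16090/(-24774) = -16090*(-1/24774) = 8045/12387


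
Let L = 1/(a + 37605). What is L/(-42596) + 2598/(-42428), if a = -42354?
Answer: -131386307791/2145673101228 ≈ -0.061233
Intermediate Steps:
L = -1/4749 (L = 1/(-42354 + 37605) = 1/(-4749) = -1/4749 ≈ -0.00021057)
L/(-42596) + 2598/(-42428) = -1/4749/(-42596) + 2598/(-42428) = -1/4749*(-1/42596) + 2598*(-1/42428) = 1/202288404 - 1299/21214 = -131386307791/2145673101228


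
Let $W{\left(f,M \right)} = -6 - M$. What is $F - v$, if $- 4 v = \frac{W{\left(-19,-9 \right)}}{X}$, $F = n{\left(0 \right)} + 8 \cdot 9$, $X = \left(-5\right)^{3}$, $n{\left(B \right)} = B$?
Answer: $\frac{35997}{500} \approx 71.994$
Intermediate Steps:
$X = -125$
$F = 72$ ($F = 0 + 8 \cdot 9 = 0 + 72 = 72$)
$v = \frac{3}{500}$ ($v = - \frac{\left(-6 - -9\right) \frac{1}{-125}}{4} = - \frac{\left(-6 + 9\right) \left(- \frac{1}{125}\right)}{4} = - \frac{3 \left(- \frac{1}{125}\right)}{4} = \left(- \frac{1}{4}\right) \left(- \frac{3}{125}\right) = \frac{3}{500} \approx 0.006$)
$F - v = 72 - \frac{3}{500} = \frac{35997}{500}$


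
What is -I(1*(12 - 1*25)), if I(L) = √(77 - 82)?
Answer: -I*√5 ≈ -2.2361*I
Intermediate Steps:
I(L) = I*√5 (I(L) = √(-5) = I*√5)
-I(1*(12 - 1*25)) = -I*√5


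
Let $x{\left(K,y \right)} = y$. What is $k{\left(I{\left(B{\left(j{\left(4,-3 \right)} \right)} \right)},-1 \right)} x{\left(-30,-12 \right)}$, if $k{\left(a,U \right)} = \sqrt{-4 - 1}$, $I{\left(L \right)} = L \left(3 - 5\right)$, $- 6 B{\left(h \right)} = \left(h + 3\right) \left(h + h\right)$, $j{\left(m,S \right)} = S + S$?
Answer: $- 12 i \sqrt{5} \approx - 26.833 i$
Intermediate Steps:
$j{\left(m,S \right)} = 2 S$
$B{\left(h \right)} = - \frac{h \left(3 + h\right)}{3}$ ($B{\left(h \right)} = - \frac{\left(h + 3\right) \left(h + h\right)}{6} = - \frac{\left(3 + h\right) 2 h}{6} = - \frac{2 h \left(3 + h\right)}{6} = - \frac{h \left(3 + h\right)}{3}$)
$I{\left(L \right)} = - 2 L$ ($I{\left(L \right)} = L \left(-2\right) = - 2 L$)
$k{\left(a,U \right)} = i \sqrt{5}$ ($k{\left(a,U \right)} = \sqrt{-5} = i \sqrt{5}$)
$k{\left(I{\left(B{\left(j{\left(4,-3 \right)} \right)} \right)},-1 \right)} x{\left(-30,-12 \right)} = i \sqrt{5} \left(-12\right) = - 12 i \sqrt{5}$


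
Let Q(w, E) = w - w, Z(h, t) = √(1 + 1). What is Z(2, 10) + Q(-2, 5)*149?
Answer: √2 ≈ 1.4142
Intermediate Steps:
Z(h, t) = √2
Q(w, E) = 0
Z(2, 10) + Q(-2, 5)*149 = √2 + 0*149 = √2 + 0 = √2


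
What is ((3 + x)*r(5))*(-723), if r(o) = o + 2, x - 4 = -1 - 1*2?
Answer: -20244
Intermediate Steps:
x = 1 (x = 4 + (-1 - 1*2) = 4 + (-1 - 2) = 4 - 3 = 1)
r(o) = 2 + o
((3 + x)*r(5))*(-723) = ((3 + 1)*(2 + 5))*(-723) = (4*7)*(-723) = 28*(-723) = -20244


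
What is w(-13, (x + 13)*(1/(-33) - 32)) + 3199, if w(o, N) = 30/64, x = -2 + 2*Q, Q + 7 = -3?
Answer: 102383/32 ≈ 3199.5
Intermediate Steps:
Q = -10 (Q = -7 - 3 = -10)
x = -22 (x = -2 + 2*(-10) = -2 - 20 = -22)
w(o, N) = 15/32 (w(o, N) = 30*(1/64) = 15/32)
w(-13, (x + 13)*(1/(-33) - 32)) + 3199 = 15/32 + 3199 = 102383/32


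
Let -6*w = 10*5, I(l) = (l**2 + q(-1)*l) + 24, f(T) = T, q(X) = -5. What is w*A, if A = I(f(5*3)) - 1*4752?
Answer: 38150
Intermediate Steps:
I(l) = 24 + l**2 - 5*l (I(l) = (l**2 - 5*l) + 24 = 24 + l**2 - 5*l)
A = -4578 (A = (24 + (5*3)**2 - 25*3) - 1*4752 = (24 + 15**2 - 5*15) - 4752 = (24 + 225 - 75) - 4752 = 174 - 4752 = -4578)
w = -25/3 (w = -5*5/3 = -1/6*50 = -25/3 ≈ -8.3333)
w*A = -25/3*(-4578) = 38150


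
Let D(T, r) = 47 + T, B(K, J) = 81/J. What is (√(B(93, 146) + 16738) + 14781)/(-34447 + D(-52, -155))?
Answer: -4927/11484 - √356799034/5029992 ≈ -0.43279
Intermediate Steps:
(√(B(93, 146) + 16738) + 14781)/(-34447 + D(-52, -155)) = (√(81/146 + 16738) + 14781)/(-34447 + (47 - 52)) = (√(81*(1/146) + 16738) + 14781)/(-34447 - 5) = (√(81/146 + 16738) + 14781)/(-34452) = (√(2443829/146) + 14781)*(-1/34452) = (√356799034/146 + 14781)*(-1/34452) = (14781 + √356799034/146)*(-1/34452) = -4927/11484 - √356799034/5029992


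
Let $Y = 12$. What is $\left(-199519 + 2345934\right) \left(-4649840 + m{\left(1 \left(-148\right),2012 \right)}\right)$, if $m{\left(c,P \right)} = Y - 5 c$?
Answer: $-9978872219520$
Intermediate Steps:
$m{\left(c,P \right)} = 12 - 5 c$
$\left(-199519 + 2345934\right) \left(-4649840 + m{\left(1 \left(-148\right),2012 \right)}\right) = \left(-199519 + 2345934\right) \left(-4649840 - \left(-12 + 5 \cdot 1 \left(-148\right)\right)\right) = 2146415 \left(-4649840 + \left(12 - -740\right)\right) = 2146415 \left(-4649840 + \left(12 + 740\right)\right) = 2146415 \left(-4649840 + 752\right) = 2146415 \left(-4649088\right) = -9978872219520$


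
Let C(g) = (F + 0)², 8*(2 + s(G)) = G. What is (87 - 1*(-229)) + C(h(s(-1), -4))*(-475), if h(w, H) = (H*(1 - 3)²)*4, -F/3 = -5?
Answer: -106559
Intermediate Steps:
F = 15 (F = -3*(-5) = 15)
s(G) = -2 + G/8
h(w, H) = 16*H (h(w, H) = (H*(-2)²)*4 = (H*4)*4 = (4*H)*4 = 16*H)
C(g) = 225 (C(g) = (15 + 0)² = 15² = 225)
(87 - 1*(-229)) + C(h(s(-1), -4))*(-475) = (87 - 1*(-229)) + 225*(-475) = (87 + 229) - 106875 = 316 - 106875 = -106559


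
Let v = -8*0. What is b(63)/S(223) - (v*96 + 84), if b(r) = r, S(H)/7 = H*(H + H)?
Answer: -8354463/99458 ≈ -84.000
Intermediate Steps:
S(H) = 14*H² (S(H) = 7*(H*(H + H)) = 7*(H*(2*H)) = 7*(2*H²) = 14*H²)
v = 0
b(63)/S(223) - (v*96 + 84) = 63/((14*223²)) - (0*96 + 84) = 63/((14*49729)) - (0 + 84) = 63/696206 - 1*84 = 63*(1/696206) - 84 = 9/99458 - 84 = -8354463/99458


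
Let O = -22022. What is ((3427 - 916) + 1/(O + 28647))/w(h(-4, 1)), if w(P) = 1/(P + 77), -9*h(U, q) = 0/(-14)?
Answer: 1280923952/6625 ≈ 1.9335e+5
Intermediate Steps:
h(U, q) = 0 (h(U, q) = -0/(-14) = -0*(-1)/14 = -⅑*0 = 0)
w(P) = 1/(77 + P)
((3427 - 916) + 1/(O + 28647))/w(h(-4, 1)) = ((3427 - 916) + 1/(-22022 + 28647))/(1/(77 + 0)) = (2511 + 1/6625)/(1/77) = (16635376/6625)*77 = 1280923952/6625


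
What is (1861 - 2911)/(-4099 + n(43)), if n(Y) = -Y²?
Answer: 525/2974 ≈ 0.17653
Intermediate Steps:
(1861 - 2911)/(-4099 + n(43)) = (1861 - 2911)/(-4099 - 1*43²) = -1050/(-4099 - 1*1849) = -1050/(-4099 - 1849) = -1050/(-5948) = -1050*(-1/5948) = 525/2974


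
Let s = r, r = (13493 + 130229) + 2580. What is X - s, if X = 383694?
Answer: 237392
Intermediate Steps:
r = 146302 (r = 143722 + 2580 = 146302)
s = 146302
X - s = 383694 - 1*146302 = 383694 - 146302 = 237392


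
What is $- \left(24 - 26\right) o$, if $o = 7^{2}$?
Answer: $98$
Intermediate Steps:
$o = 49$
$- \left(24 - 26\right) o = - \left(24 - 26\right) 49 = - \left(-2\right) 49 = \left(-1\right) \left(-98\right) = 98$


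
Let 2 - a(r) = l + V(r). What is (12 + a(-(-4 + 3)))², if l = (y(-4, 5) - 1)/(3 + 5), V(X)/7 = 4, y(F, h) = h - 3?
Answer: 12769/64 ≈ 199.52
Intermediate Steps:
y(F, h) = -3 + h
V(X) = 28 (V(X) = 7*4 = 28)
l = ⅛ (l = ((-3 + 5) - 1)/(3 + 5) = (2 - 1)/8 = 1*(⅛) = ⅛ ≈ 0.12500)
a(r) = -209/8 (a(r) = 2 - (⅛ + 28) = 2 - 1*225/8 = 2 - 225/8 = -209/8)
(12 + a(-(-4 + 3)))² = (12 - 209/8)² = (-113/8)² = 12769/64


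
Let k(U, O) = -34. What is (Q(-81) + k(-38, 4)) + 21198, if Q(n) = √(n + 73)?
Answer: 21164 + 2*I*√2 ≈ 21164.0 + 2.8284*I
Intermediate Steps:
Q(n) = √(73 + n)
(Q(-81) + k(-38, 4)) + 21198 = (√(73 - 81) - 34) + 21198 = (√(-8) - 34) + 21198 = (2*I*√2 - 34) + 21198 = (-34 + 2*I*√2) + 21198 = 21164 + 2*I*√2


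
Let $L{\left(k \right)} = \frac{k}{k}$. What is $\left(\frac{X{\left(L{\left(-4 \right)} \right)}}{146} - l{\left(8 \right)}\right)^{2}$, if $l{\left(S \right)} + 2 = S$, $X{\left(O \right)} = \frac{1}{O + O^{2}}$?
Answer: $\frac{3066001}{85264} \approx 35.959$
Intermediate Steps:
$L{\left(k \right)} = 1$
$l{\left(S \right)} = -2 + S$
$\left(\frac{X{\left(L{\left(-4 \right)} \right)}}{146} - l{\left(8 \right)}\right)^{2} = \left(\frac{1^{-1} \frac{1}{1 + 1}}{146} - \left(-2 + 8\right)\right)^{2} = \left(1 \cdot \frac{1}{2} \cdot \frac{1}{146} - 6\right)^{2} = \left(\frac{1}{2} \cdot \frac{1}{146} - 6\right)^{2} = \left(\frac{1}{292} - 6\right)^{2} = \left(- \frac{1751}{292}\right)^{2} = \frac{3066001}{85264}$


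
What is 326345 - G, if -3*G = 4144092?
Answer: 1707709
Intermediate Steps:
G = -1381364 (G = -⅓*4144092 = -1381364)
326345 - G = 326345 - 1*(-1381364) = 326345 + 1381364 = 1707709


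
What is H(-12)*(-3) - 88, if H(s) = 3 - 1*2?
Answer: -91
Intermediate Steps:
H(s) = 1 (H(s) = 3 - 2 = 1)
H(-12)*(-3) - 88 = 1*(-3) - 88 = -3 - 88 = -91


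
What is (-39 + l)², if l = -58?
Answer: 9409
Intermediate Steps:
(-39 + l)² = (-39 - 58)² = (-97)² = 9409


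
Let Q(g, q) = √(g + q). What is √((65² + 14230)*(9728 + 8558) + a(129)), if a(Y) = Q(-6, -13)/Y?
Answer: √(5615807151330 + 129*I*√19)/129 ≈ 18370.0 + 9.1969e-7*I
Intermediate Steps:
a(Y) = I*√19/Y (a(Y) = √(-6 - 13)/Y = √(-19)/Y = (I*√19)/Y = I*√19/Y)
√((65² + 14230)*(9728 + 8558) + a(129)) = √((65² + 14230)*(9728 + 8558) + I*√19/129) = √((4225 + 14230)*18286 + I*√19*(1/129)) = √(18455*18286 + I*√19/129) = √(337468130 + I*√19/129)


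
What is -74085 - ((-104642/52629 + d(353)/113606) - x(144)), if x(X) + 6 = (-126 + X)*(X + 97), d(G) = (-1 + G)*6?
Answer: -208519664870209/2989485087 ≈ -69751.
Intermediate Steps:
d(G) = -6 + 6*G
x(X) = -6 + (-126 + X)*(97 + X) (x(X) = -6 + (-126 + X)*(X + 97) = -6 + (-126 + X)*(97 + X))
-74085 - ((-104642/52629 + d(353)/113606) - x(144)) = -74085 - ((-104642/52629 + (-6 + 6*353)/113606) - (-12228 + 144**2 - 29*144)) = -74085 - ((-104642*1/52629 + (-6 + 2118)*(1/113606)) - (-12228 + 20736 - 4176)) = -74085 - ((-104642/52629 + 2112*(1/113606)) - 1*4332) = -74085 - ((-104642/52629 + 1056/56803) - 4332) = -74085 - (-5888403302/2989485087 - 4332) = -74085 - 1*(-12956337800186/2989485087) = -74085 + 12956337800186/2989485087 = -208519664870209/2989485087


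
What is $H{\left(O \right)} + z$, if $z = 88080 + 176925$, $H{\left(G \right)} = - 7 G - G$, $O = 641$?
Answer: $259877$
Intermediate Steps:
$H{\left(G \right)} = - 8 G$
$z = 265005$
$H{\left(O \right)} + z = \left(-8\right) 641 + 265005 = -5128 + 265005 = 259877$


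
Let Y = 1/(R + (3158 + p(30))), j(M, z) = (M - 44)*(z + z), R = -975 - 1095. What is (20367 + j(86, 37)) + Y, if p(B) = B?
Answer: 26245051/1118 ≈ 23475.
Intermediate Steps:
R = -2070
j(M, z) = 2*z*(-44 + M) (j(M, z) = (-44 + M)*(2*z) = 2*z*(-44 + M))
Y = 1/1118 (Y = 1/(-2070 + (3158 + 30)) = 1/(-2070 + 3188) = 1/1118 ≈ 0.00089445)
(20367 + j(86, 37)) + Y = (20367 + 2*37*(-44 + 86)) + 1/1118 = (20367 + 2*37*42) + 1/1118 = (20367 + 3108) + 1/1118 = 23475 + 1/1118 = 26245051/1118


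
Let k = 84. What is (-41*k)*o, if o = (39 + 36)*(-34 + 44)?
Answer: -2583000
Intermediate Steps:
o = 750 (o = 75*10 = 750)
(-41*k)*o = -41*84*750 = -3444*750 = -2583000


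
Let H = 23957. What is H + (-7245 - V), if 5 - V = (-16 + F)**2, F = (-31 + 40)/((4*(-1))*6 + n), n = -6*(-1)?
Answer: 67917/4 ≈ 16979.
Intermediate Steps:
n = 6
F = -1/2 (F = (-31 + 40)/((4*(-1))*6 + 6) = 9/(-4*6 + 6) = 9/(-24 + 6) = 9/(-18) = 9*(-1/18) = -1/2 ≈ -0.50000)
V = -1069/4 (V = 5 - (-16 - 1/2)**2 = 5 - (-33/2)**2 = 5 - 1*1089/4 = 5 - 1089/4 = -1069/4 ≈ -267.25)
H + (-7245 - V) = 23957 + (-7245 - 1*(-1069/4)) = 23957 + (-7245 + 1069/4) = 23957 - 27911/4 = 67917/4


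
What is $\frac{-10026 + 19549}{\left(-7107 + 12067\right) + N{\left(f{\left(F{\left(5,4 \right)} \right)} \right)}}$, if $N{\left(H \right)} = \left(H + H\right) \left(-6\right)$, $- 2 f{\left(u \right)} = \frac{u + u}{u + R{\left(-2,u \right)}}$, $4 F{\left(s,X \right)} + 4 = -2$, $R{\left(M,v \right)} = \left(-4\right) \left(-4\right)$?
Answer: $\frac{276167}{143804} \approx 1.9204$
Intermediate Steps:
$R{\left(M,v \right)} = 16$
$F{\left(s,X \right)} = - \frac{3}{2}$ ($F{\left(s,X \right)} = -1 + \frac{1}{4} \left(-2\right) = -1 - \frac{1}{2} = - \frac{3}{2}$)
$f{\left(u \right)} = - \frac{u}{16 + u}$ ($f{\left(u \right)} = - \frac{\left(u + u\right) \frac{1}{u + 16}}{2} = - \frac{2 u \frac{1}{16 + u}}{2} = - \frac{u}{16 + u}$)
$N{\left(H \right)} = - 12 H$ ($N{\left(H \right)} = 2 H \left(-6\right) = - 12 H$)
$\frac{-10026 + 19549}{\left(-7107 + 12067\right) + N{\left(f{\left(F{\left(5,4 \right)} \right)} \right)}} = \frac{-10026 + 19549}{\left(-7107 + 12067\right) - 12 \left(\left(-1\right) \left(- \frac{3}{2}\right) \frac{1}{16 - \frac{3}{2}}\right)} = \frac{9523}{4960 - 12 \left(\left(-1\right) \left(- \frac{3}{2}\right) \frac{1}{\frac{29}{2}}\right)} = \frac{9523}{4960 - 12 \left(\left(-1\right) \left(- \frac{3}{2}\right) \frac{2}{29}\right)} = \frac{9523}{4960 - \frac{36}{29}} = \frac{9523}{\frac{143804}{29}} = 9523 \cdot \frac{29}{143804} = \frac{276167}{143804}$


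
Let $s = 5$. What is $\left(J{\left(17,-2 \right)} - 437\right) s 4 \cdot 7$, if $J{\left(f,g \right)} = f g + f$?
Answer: $-63560$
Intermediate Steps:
$J{\left(f,g \right)} = f + f g$
$\left(J{\left(17,-2 \right)} - 437\right) s 4 \cdot 7 = \left(17 \left(1 - 2\right) - 437\right) 5 \cdot 4 \cdot 7 = \left(17 \left(-1\right) - 437\right) 20 \cdot 7 = \left(-17 - 437\right) 140 = \left(-454\right) 140 = -63560$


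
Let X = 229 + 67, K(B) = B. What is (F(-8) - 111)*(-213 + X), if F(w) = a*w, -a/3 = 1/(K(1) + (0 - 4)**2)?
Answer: -154629/17 ≈ -9095.8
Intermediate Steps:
a = -3/17 (a = -3/(1 + (0 - 4)**2) = -3/(1 + (-4)**2) = -3/(1 + 16) = -3/17 ≈ -0.17647)
X = 296
F(w) = -3*w/17
(F(-8) - 111)*(-213 + X) = (-3/17*(-8) - 111)*(-213 + 296) = (24/17 - 111)*83 = -1863/17*83 = -154629/17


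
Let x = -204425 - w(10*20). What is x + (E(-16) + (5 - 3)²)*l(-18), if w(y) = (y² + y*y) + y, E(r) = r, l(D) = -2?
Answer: -284601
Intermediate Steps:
w(y) = y + 2*y² (w(y) = (y² + y²) + y = 2*y² + y = y + 2*y²)
x = -284625 (x = -204425 - 10*20*(1 + 2*(10*20)) = -204425 - 200*(1 + 2*200) = -204425 - 200*(1 + 400) = -204425 - 200*401 = -204425 - 1*80200 = -204425 - 80200 = -284625)
x + (E(-16) + (5 - 3)²)*l(-18) = -284625 + (-16 + (5 - 3)²)*(-2) = -284625 + (-16 + 2²)*(-2) = -284625 + (-16 + 4)*(-2) = -284625 - 12*(-2) = -284625 + 24 = -284601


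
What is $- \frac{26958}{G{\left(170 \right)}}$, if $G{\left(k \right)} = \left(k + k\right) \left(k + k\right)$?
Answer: $- \frac{13479}{57800} \approx -0.2332$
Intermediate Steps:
$G{\left(k \right)} = 4 k^{2}$ ($G{\left(k \right)} = 2 k 2 k = 4 k^{2}$)
$- \frac{26958}{G{\left(170 \right)}} = - \frac{26958}{4 \cdot 170^{2}} = - \frac{26958}{4 \cdot 28900} = - \frac{26958}{115600} = \left(-26958\right) \frac{1}{115600} = - \frac{13479}{57800}$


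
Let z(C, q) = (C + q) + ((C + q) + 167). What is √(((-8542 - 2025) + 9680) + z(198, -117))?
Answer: 3*I*√62 ≈ 23.622*I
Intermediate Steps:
z(C, q) = 167 + 2*C + 2*q (z(C, q) = (C + q) + (167 + C + q) = 167 + 2*C + 2*q)
√(((-8542 - 2025) + 9680) + z(198, -117)) = √(((-8542 - 2025) + 9680) + (167 + 2*198 + 2*(-117))) = √((-10567 + 9680) + (167 + 396 - 234)) = √(-887 + 329) = √(-558) = 3*I*√62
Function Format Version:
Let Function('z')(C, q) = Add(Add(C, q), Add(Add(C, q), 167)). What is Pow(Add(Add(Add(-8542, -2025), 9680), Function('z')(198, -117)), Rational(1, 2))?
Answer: Mul(3, I, Pow(62, Rational(1, 2))) ≈ Mul(23.622, I)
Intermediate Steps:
Function('z')(C, q) = Add(167, Mul(2, C), Mul(2, q)) (Function('z')(C, q) = Add(Add(C, q), Add(167, C, q)) = Add(167, Mul(2, C), Mul(2, q)))
Pow(Add(Add(Add(-8542, -2025), 9680), Function('z')(198, -117)), Rational(1, 2)) = Pow(Add(Add(Add(-8542, -2025), 9680), Add(167, Mul(2, 198), Mul(2, -117))), Rational(1, 2)) = Pow(Add(Add(-10567, 9680), Add(167, 396, -234)), Rational(1, 2)) = Pow(Add(-887, 329), Rational(1, 2)) = Pow(-558, Rational(1, 2)) = Mul(3, I, Pow(62, Rational(1, 2)))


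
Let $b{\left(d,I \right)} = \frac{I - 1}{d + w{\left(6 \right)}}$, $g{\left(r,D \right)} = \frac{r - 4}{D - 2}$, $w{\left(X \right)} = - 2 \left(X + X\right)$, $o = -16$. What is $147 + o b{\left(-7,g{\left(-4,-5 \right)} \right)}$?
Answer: $\frac{31915}{217} \approx 147.07$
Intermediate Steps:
$w{\left(X \right)} = - 4 X$ ($w{\left(X \right)} = - 2 \cdot 2 X = - 4 X$)
$g{\left(r,D \right)} = \frac{-4 + r}{-2 + D}$
$b{\left(d,I \right)} = \frac{-1 + I}{-24 + d}$ ($b{\left(d,I \right)} = \frac{I - 1}{d - 24} = \frac{-1 + I}{d - 24} = \frac{-1 + I}{-24 + d}$)
$147 + o b{\left(-7,g{\left(-4,-5 \right)} \right)} = 147 - 16 \frac{-1 + \frac{-4 - 4}{-2 - 5}}{-24 - 7} = 147 - 16 \frac{-1 + \frac{1}{-7} \left(-8\right)}{-31} = 147 - 16 \left(- \frac{-1 - - \frac{8}{7}}{31}\right) = 147 - 16 \left(- \frac{-1 + \frac{8}{7}}{31}\right) = 147 - 16 \left(\left(- \frac{1}{31}\right) \frac{1}{7}\right) = 147 - - \frac{16}{217} = 147 + \frac{16}{217} = \frac{31915}{217}$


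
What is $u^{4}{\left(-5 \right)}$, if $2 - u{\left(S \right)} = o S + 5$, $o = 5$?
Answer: $234256$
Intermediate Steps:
$u{\left(S \right)} = -3 - 5 S$ ($u{\left(S \right)} = 2 - \left(5 S + 5\right) = 2 - \left(5 + 5 S\right) = -3 - 5 S$)
$u^{4}{\left(-5 \right)} = \left(-3 - -25\right)^{4} = \left(-3 + 25\right)^{4} = 22^{4} = 234256$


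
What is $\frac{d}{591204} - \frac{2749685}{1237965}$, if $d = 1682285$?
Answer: $\frac{30465678619}{48792657324} \approx 0.62439$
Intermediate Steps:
$\frac{d}{591204} - \frac{2749685}{1237965} = \frac{1682285}{591204} - \frac{2749685}{1237965} = 1682285 \cdot \frac{1}{591204} - \frac{549937}{247593} = \frac{1682285}{591204} - \frac{549937}{247593} = \frac{30465678619}{48792657324}$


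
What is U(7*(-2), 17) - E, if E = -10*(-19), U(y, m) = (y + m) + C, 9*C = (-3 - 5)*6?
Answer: -577/3 ≈ -192.33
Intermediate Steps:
C = -16/3 (C = ((-3 - 5)*6)/9 = (-8*6)/9 = (⅑)*(-48) = -16/3 ≈ -5.3333)
U(y, m) = -16/3 + m + y (U(y, m) = (y + m) - 16/3 = (m + y) - 16/3 = -16/3 + m + y)
E = 190
U(7*(-2), 17) - E = (-16/3 + 17 + 7*(-2)) - 1*190 = (-16/3 + 17 - 14) - 190 = -7/3 - 190 = -577/3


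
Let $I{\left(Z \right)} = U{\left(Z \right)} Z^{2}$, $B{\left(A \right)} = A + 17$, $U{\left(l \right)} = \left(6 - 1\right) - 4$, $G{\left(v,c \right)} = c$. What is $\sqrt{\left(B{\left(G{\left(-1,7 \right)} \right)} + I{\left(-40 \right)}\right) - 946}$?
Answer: $\sqrt{678} \approx 26.038$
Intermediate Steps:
$U{\left(l \right)} = 1$ ($U{\left(l \right)} = 5 - 4 = 1$)
$B{\left(A \right)} = 17 + A$
$I{\left(Z \right)} = Z^{2}$ ($I{\left(Z \right)} = 1 Z^{2} = Z^{2}$)
$\sqrt{\left(B{\left(G{\left(-1,7 \right)} \right)} + I{\left(-40 \right)}\right) - 946} = \sqrt{\left(\left(17 + 7\right) + \left(-40\right)^{2}\right) - 946} = \sqrt{\left(24 + 1600\right) - 946} = \sqrt{1624 - 946} = \sqrt{678}$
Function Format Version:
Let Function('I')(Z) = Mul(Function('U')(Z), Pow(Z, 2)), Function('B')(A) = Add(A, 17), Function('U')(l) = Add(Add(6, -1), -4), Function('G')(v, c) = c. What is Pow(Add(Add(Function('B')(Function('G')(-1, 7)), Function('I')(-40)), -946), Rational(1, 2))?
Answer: Pow(678, Rational(1, 2)) ≈ 26.038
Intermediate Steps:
Function('U')(l) = 1 (Function('U')(l) = Add(5, -4) = 1)
Function('B')(A) = Add(17, A)
Function('I')(Z) = Pow(Z, 2) (Function('I')(Z) = Mul(1, Pow(Z, 2)) = Pow(Z, 2))
Pow(Add(Add(Function('B')(Function('G')(-1, 7)), Function('I')(-40)), -946), Rational(1, 2)) = Pow(Add(Add(Add(17, 7), Pow(-40, 2)), -946), Rational(1, 2)) = Pow(Add(Add(24, 1600), -946), Rational(1, 2)) = Pow(Add(1624, -946), Rational(1, 2)) = Pow(678, Rational(1, 2))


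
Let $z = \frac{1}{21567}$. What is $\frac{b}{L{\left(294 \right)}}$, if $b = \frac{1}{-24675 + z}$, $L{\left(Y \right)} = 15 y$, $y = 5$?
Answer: $- \frac{7189}{13304143100} \approx -5.4036 \cdot 10^{-7}$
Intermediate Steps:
$z = \frac{1}{21567} \approx 4.6367 \cdot 10^{-5}$
$L{\left(Y \right)} = 75$ ($L{\left(Y \right)} = 15 \cdot 5 = 75$)
$b = - \frac{21567}{532165724}$ ($b = \frac{1}{-24675 + \frac{1}{21567}} = \frac{1}{- \frac{532165724}{21567}} = - \frac{21567}{532165724} \approx -4.0527 \cdot 10^{-5}$)
$\frac{b}{L{\left(294 \right)}} = - \frac{21567}{532165724 \cdot 75} = \left(- \frac{21567}{532165724}\right) \frac{1}{75} = - \frac{7189}{13304143100}$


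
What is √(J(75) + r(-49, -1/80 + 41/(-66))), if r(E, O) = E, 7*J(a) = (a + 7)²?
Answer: 3*√4963/7 ≈ 30.192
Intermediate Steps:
J(a) = (7 + a)²/7 (J(a) = (a + 7)²/7 = (7 + a)²/7)
√(J(75) + r(-49, -1/80 + 41/(-66))) = √((7 + 75)²/7 - 49) = √((⅐)*82² - 49) = √((⅐)*6724 - 49) = √(6724/7 - 49) = √(6381/7) = 3*√4963/7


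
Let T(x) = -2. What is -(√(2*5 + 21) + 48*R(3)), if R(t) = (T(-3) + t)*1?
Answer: -48 - √31 ≈ -53.568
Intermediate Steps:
R(t) = -2 + t (R(t) = (-2 + t)*1 = -2 + t)
-(√(2*5 + 21) + 48*R(3)) = -(√(2*5 + 21) + 48*(-2 + 3)) = -(√(10 + 21) + 48*1) = -(√31 + 48) = -(48 + √31) = -48 - √31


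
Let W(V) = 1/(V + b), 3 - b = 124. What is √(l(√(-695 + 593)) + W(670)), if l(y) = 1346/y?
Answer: √(17629 - 127715883*I*√102)/3111 ≈ 8.1632 - 8.1631*I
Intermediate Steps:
b = -121 (b = 3 - 1*124 = 3 - 124 = -121)
W(V) = 1/(-121 + V) (W(V) = 1/(V - 121) = 1/(-121 + V))
√(l(√(-695 + 593)) + W(670)) = √(1346/(√(-695 + 593)) + 1/(-121 + 670)) = √(1346/(√(-102)) + 1/549) = √(1346/((I*√102)) + 1/549) = √(1346*(-I*√102/102) + 1/549) = √(-673*I*√102/51 + 1/549) = √(1/549 - 673*I*√102/51)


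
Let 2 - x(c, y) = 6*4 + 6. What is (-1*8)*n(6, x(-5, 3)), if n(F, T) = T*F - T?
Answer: 1120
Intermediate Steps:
x(c, y) = -28 (x(c, y) = 2 - (6*4 + 6) = 2 - (24 + 6) = 2 - 1*30 = 2 - 30 = -28)
n(F, T) = -T + F*T (n(F, T) = F*T - T = -T + F*T)
(-1*8)*n(6, x(-5, 3)) = (-1*8)*(-28*(-1 + 6)) = -(-224)*5 = -8*(-140) = 1120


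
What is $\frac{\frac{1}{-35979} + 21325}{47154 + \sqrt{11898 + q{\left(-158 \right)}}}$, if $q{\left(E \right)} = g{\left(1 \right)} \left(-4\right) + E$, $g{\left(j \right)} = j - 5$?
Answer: $\frac{3014917417733}{6666572776070} - \frac{383626087 \sqrt{2939}}{19999718328210} \approx 0.4512$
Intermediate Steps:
$g{\left(j \right)} = -5 + j$
$q{\left(E \right)} = 16 + E$ ($q{\left(E \right)} = \left(-5 + 1\right) \left(-4\right) + E = \left(-4\right) \left(-4\right) + E = 16 + E$)
$\frac{\frac{1}{-35979} + 21325}{47154 + \sqrt{11898 + q{\left(-158 \right)}}} = \frac{\frac{1}{-35979} + 21325}{47154 + \sqrt{11898 + \left(16 - 158\right)}} = \frac{- \frac{1}{35979} + 21325}{47154 + \sqrt{11898 - 142}} = \frac{767252174}{35979 \left(47154 + \sqrt{11756}\right)} = \frac{767252174}{35979 \left(47154 + 2 \sqrt{2939}\right)}$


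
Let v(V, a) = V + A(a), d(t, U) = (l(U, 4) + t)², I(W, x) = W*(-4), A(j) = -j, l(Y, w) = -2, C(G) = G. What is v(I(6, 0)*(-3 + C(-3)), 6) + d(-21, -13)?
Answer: 667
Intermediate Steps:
I(W, x) = -4*W
d(t, U) = (-2 + t)²
v(V, a) = V - a
v(I(6, 0)*(-3 + C(-3)), 6) + d(-21, -13) = ((-4*6)*(-3 - 3) - 1*6) + (-2 - 21)² = (-24*(-6) - 6) + (-23)² = (144 - 6) + 529 = 138 + 529 = 667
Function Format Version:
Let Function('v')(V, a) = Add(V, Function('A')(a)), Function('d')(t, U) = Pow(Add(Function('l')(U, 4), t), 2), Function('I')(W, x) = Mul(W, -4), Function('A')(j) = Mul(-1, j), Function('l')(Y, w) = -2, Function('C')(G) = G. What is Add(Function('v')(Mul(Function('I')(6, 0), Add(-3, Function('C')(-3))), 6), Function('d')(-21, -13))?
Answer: 667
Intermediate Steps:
Function('I')(W, x) = Mul(-4, W)
Function('d')(t, U) = Pow(Add(-2, t), 2)
Function('v')(V, a) = Add(V, Mul(-1, a))
Add(Function('v')(Mul(Function('I')(6, 0), Add(-3, Function('C')(-3))), 6), Function('d')(-21, -13)) = Add(Add(Mul(Mul(-4, 6), Add(-3, -3)), Mul(-1, 6)), Pow(Add(-2, -21), 2)) = Add(Add(Mul(-24, -6), -6), Pow(-23, 2)) = Add(Add(144, -6), 529) = Add(138, 529) = 667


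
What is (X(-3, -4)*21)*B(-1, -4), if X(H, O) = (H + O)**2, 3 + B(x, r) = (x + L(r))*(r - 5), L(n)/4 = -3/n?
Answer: -21609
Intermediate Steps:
L(n) = -12/n (L(n) = 4*(-3/n) = -12/n)
B(x, r) = -3 + (-5 + r)*(x - 12/r) (B(x, r) = -3 + (x - 12/r)*(r - 5) = -3 + (x - 12/r)*(-5 + r) = -3 + (-5 + r)*(x - 12/r))
(X(-3, -4)*21)*B(-1, -4) = ((-3 - 4)**2*21)*(-15 - 5*(-1) + 60/(-4) - 4*(-1)) = ((-7)**2*21)*(-15 + 5 + 60*(-1/4) + 4) = (49*21)*(-15 + 5 - 15 + 4) = 1029*(-21) = -21609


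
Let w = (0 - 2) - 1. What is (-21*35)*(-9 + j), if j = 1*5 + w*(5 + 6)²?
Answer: 269745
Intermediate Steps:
w = -3 (w = -2 - 1 = -3)
j = -358 (j = 1*5 - 3*(5 + 6)² = 5 - 3*11² = 5 - 3*121 = 5 - 363 = -358)
(-21*35)*(-9 + j) = (-21*35)*(-9 - 358) = -735*(-367) = 269745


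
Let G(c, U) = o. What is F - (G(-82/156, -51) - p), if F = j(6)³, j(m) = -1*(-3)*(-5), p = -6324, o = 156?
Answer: -9855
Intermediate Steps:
j(m) = -15 (j(m) = 3*(-5) = -15)
G(c, U) = 156
F = -3375 (F = (-15)³ = -3375)
F - (G(-82/156, -51) - p) = -3375 - (156 - 1*(-6324)) = -3375 - (156 + 6324) = -3375 - 1*6480 = -3375 - 6480 = -9855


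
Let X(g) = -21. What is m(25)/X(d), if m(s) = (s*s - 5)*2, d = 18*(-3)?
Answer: -1240/21 ≈ -59.048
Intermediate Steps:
d = -54
m(s) = -10 + 2*s² (m(s) = (s² - 5)*2 = (-5 + s²)*2 = -10 + 2*s²)
m(25)/X(d) = (-10 + 2*25²)/(-21) = (-10 + 2*625)*(-1/21) = (-10 + 1250)*(-1/21) = 1240*(-1/21) = -1240/21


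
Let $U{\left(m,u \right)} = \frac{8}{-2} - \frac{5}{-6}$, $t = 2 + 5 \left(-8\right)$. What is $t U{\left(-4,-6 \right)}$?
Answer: $\frac{361}{3} \approx 120.33$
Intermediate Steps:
$t = -38$ ($t = 2 - 40 = -38$)
$U{\left(m,u \right)} = - \frac{19}{6}$ ($U{\left(m,u \right)} = 8 \left(- \frac{1}{2}\right) - - \frac{5}{6} = -4 + \frac{5}{6} = - \frac{19}{6}$)
$t U{\left(-4,-6 \right)} = \left(-38\right) \left(- \frac{19}{6}\right) = \frac{361}{3}$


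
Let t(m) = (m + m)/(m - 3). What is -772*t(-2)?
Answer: -3088/5 ≈ -617.60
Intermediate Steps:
t(m) = 2*m/(-3 + m) (t(m) = (2*m)/(-3 + m) = 2*m/(-3 + m))
-772*t(-2) = -1544*(-2)/(-3 - 2) = -1544*(-2)/(-5) = -1544*(-2)*(-1)/5 = -772*⅘ = -3088/5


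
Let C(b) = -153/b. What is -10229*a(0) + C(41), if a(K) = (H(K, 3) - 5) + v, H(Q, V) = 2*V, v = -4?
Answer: 1258014/41 ≈ 30683.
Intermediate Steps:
a(K) = -3 (a(K) = (2*3 - 5) - 4 = (6 - 5) - 4 = 1 - 4 = -3)
-10229*a(0) + C(41) = -10229*(-3) - 153/41 = 30687 - 153*1/41 = 30687 - 153/41 = 1258014/41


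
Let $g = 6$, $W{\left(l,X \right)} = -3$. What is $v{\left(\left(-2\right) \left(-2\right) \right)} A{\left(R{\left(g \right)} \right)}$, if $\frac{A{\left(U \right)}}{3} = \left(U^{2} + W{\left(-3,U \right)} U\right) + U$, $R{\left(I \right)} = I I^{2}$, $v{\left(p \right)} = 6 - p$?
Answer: $277344$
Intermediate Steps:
$R{\left(I \right)} = I^{3}$
$A{\left(U \right)} = - 6 U + 3 U^{2}$ ($A{\left(U \right)} = 3 \left(\left(U^{2} - 3 U\right) + U\right) = 3 \left(U^{2} - 2 U\right) = - 6 U + 3 U^{2}$)
$v{\left(\left(-2\right) \left(-2\right) \right)} A{\left(R{\left(g \right)} \right)} = \left(6 - \left(-2\right) \left(-2\right)\right) 3 \cdot 6^{3} \left(-2 + 6^{3}\right) = \left(6 - 4\right) 3 \cdot 216 \left(-2 + 216\right) = \left(6 - 4\right) 3 \cdot 216 \cdot 214 = 2 \cdot 138672 = 277344$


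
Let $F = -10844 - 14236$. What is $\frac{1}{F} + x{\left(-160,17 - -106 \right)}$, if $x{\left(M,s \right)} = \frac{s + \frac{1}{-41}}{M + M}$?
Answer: $- \frac{1580831}{4113120} \approx -0.38434$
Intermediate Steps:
$F = -25080$ ($F = -10844 - 14236 = -25080$)
$x{\left(M,s \right)} = \frac{- \frac{1}{41} + s}{2 M}$ ($x{\left(M,s \right)} = \frac{s - \frac{1}{41}}{2 M} = \left(- \frac{1}{41} + s\right) \frac{1}{2 M} = \frac{- \frac{1}{41} + s}{2 M}$)
$\frac{1}{F} + x{\left(-160,17 - -106 \right)} = \frac{1}{-25080} + \frac{-1 + 41 \left(17 - -106\right)}{82 \left(-160\right)} = - \frac{1}{25080} + \frac{1}{82} \left(- \frac{1}{160}\right) \left(-1 + 41 \left(17 + 106\right)\right) = - \frac{1}{25080} + \frac{1}{82} \left(- \frac{1}{160}\right) \left(-1 + 41 \cdot 123\right) = - \frac{1}{25080} + \frac{1}{82} \left(- \frac{1}{160}\right) \left(-1 + 5043\right) = - \frac{1}{25080} + \frac{1}{82} \left(- \frac{1}{160}\right) 5042 = - \frac{1}{25080} - \frac{2521}{6560} = - \frac{1580831}{4113120}$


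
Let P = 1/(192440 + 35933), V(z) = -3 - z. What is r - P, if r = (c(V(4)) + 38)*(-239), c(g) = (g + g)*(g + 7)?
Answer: -2074083587/228373 ≈ -9082.0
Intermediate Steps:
c(g) = 2*g*(7 + g) (c(g) = (2*g)*(7 + g) = 2*g*(7 + g))
P = 1/228373 ≈ 4.3788e-6
r = -9082 (r = (2*(-3 - 1*4)*(7 + (-3 - 1*4)) + 38)*(-239) = (2*(-3 - 4)*(7 + (-3 - 4)) + 38)*(-239) = (2*(-7)*(7 - 7) + 38)*(-239) = (2*(-7)*0 + 38)*(-239) = (0 + 38)*(-239) = 38*(-239) = -9082)
r - P = -9082 - 1*1/228373 = -9082 - 1/228373 = -2074083587/228373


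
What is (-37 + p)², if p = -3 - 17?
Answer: 3249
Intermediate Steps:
p = -20
(-37 + p)² = (-37 - 20)² = (-57)² = 3249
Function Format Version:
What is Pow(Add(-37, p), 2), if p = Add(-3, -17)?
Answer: 3249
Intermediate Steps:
p = -20
Pow(Add(-37, p), 2) = Pow(Add(-37, -20), 2) = Pow(-57, 2) = 3249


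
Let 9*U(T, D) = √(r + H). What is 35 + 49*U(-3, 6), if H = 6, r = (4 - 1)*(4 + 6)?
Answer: 203/3 ≈ 67.667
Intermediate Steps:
r = 30 (r = 3*10 = 30)
U(T, D) = ⅔ (U(T, D) = √(30 + 6)/9 = √36/9 = (⅑)*6 = ⅔)
35 + 49*U(-3, 6) = 35 + 49*(⅔) = 35 + 98/3 = 203/3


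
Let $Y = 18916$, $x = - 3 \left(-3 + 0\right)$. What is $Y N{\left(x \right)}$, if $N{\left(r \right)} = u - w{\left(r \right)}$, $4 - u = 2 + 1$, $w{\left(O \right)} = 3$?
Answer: $-37832$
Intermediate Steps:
$x = 9$ ($x = \left(-3\right) \left(-3\right) = 9$)
$u = 1$ ($u = 4 - \left(2 + 1\right) = 4 - 3 = 1$)
$N{\left(r \right)} = -2$ ($N{\left(r \right)} = 1 - 3 = -2$)
$Y N{\left(x \right)} = 18916 \left(-2\right) = -37832$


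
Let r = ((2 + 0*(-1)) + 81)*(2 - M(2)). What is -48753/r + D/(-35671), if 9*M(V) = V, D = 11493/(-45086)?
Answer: -352834335043929/1067886436784 ≈ -330.40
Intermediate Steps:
D = -11493/45086 (D = 11493*(-1/45086) = -11493/45086 ≈ -0.25491)
M(V) = V/9
r = 1328/9 (r = ((2 + 0*(-1)) + 81)*(2 - 2/9) = ((2 + 0) + 81)*(2 - 1*2/9) = (2 + 81)*(2 - 2/9) = 83*(16/9) = 1328/9 ≈ 147.56)
-48753/r + D/(-35671) = -48753/1328/9 - 11493/45086/(-35671) = -48753*9/1328 - 11493/45086*(-1/35671) = -438777/1328 + 11493/1608262706 = -352834335043929/1067886436784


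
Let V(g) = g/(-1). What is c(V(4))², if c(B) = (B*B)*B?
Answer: 4096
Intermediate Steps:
V(g) = -g (V(g) = g*(-1) = -g)
c(B) = B³ (c(B) = B²*B = B³)
c(V(4))² = ((-1*4)³)² = ((-4)³)² = (-64)² = 4096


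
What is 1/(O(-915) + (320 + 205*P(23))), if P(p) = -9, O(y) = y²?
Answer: 1/835700 ≈ 1.1966e-6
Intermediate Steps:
1/(O(-915) + (320 + 205*P(23))) = 1/((-915)² + (320 + 205*(-9))) = 1/(837225 + (320 - 1845)) = 1/(837225 - 1525) = 1/835700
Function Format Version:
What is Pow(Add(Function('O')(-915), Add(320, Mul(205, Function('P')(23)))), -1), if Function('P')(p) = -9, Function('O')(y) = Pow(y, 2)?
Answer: Rational(1, 835700) ≈ 1.1966e-6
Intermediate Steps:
Pow(Add(Function('O')(-915), Add(320, Mul(205, Function('P')(23)))), -1) = Pow(Add(Pow(-915, 2), Add(320, Mul(205, -9))), -1) = Pow(Add(837225, Add(320, -1845)), -1) = Pow(Add(837225, -1525), -1) = Pow(835700, -1) = Rational(1, 835700)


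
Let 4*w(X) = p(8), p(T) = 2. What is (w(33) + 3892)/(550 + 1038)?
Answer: 7785/3176 ≈ 2.4512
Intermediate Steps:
w(X) = ½ (w(X) = (¼)*2 = ½)
(w(33) + 3892)/(550 + 1038) = (½ + 3892)/(550 + 1038) = (7785/2)/1588 = (7785/2)*(1/1588) = 7785/3176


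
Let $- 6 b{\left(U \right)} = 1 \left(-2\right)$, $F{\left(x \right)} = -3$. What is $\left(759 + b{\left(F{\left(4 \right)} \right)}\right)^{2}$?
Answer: $\frac{5189284}{9} \approx 5.7659 \cdot 10^{5}$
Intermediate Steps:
$b{\left(U \right)} = \frac{1}{3}$ ($b{\left(U \right)} = - \frac{1 \left(-2\right)}{6} = \left(- \frac{1}{6}\right) \left(-2\right) = \frac{1}{3}$)
$\left(759 + b{\left(F{\left(4 \right)} \right)}\right)^{2} = \left(759 + \frac{1}{3}\right)^{2} = \left(\frac{2278}{3}\right)^{2} = \frac{5189284}{9}$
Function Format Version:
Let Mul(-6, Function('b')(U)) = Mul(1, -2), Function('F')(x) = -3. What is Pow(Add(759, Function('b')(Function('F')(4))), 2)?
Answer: Rational(5189284, 9) ≈ 5.7659e+5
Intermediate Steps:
Function('b')(U) = Rational(1, 3) (Function('b')(U) = Mul(Rational(-1, 6), Mul(1, -2)) = Mul(Rational(-1, 6), -2) = Rational(1, 3))
Pow(Add(759, Function('b')(Function('F')(4))), 2) = Pow(Add(759, Rational(1, 3)), 2) = Pow(Rational(2278, 3), 2) = Rational(5189284, 9)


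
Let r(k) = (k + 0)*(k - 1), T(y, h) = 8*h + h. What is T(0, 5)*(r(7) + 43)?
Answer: 3825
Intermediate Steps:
T(y, h) = 9*h
r(k) = k*(-1 + k)
T(0, 5)*(r(7) + 43) = (9*5)*(7*(-1 + 7) + 43) = 45*(7*6 + 43) = 45*(42 + 43) = 45*85 = 3825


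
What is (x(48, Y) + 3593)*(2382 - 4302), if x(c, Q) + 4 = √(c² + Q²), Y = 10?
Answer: -6890880 - 3840*√601 ≈ -6.9850e+6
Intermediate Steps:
x(c, Q) = -4 + √(Q² + c²) (x(c, Q) = -4 + √(c² + Q²) = -4 + √(Q² + c²))
(x(48, Y) + 3593)*(2382 - 4302) = ((-4 + √(10² + 48²)) + 3593)*(2382 - 4302) = ((-4 + √(100 + 2304)) + 3593)*(-1920) = ((-4 + √2404) + 3593)*(-1920) = ((-4 + 2*√601) + 3593)*(-1920) = (3589 + 2*√601)*(-1920) = -6890880 - 3840*√601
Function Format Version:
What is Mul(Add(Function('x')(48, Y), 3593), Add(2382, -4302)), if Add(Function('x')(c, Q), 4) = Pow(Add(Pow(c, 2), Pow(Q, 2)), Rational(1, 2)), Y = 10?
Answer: Add(-6890880, Mul(-3840, Pow(601, Rational(1, 2)))) ≈ -6.9850e+6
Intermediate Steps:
Function('x')(c, Q) = Add(-4, Pow(Add(Pow(Q, 2), Pow(c, 2)), Rational(1, 2))) (Function('x')(c, Q) = Add(-4, Pow(Add(Pow(c, 2), Pow(Q, 2)), Rational(1, 2))) = Add(-4, Pow(Add(Pow(Q, 2), Pow(c, 2)), Rational(1, 2))))
Mul(Add(Function('x')(48, Y), 3593), Add(2382, -4302)) = Mul(Add(Add(-4, Pow(Add(Pow(10, 2), Pow(48, 2)), Rational(1, 2))), 3593), Add(2382, -4302)) = Mul(Add(Add(-4, Pow(Add(100, 2304), Rational(1, 2))), 3593), -1920) = Mul(Add(Add(-4, Pow(2404, Rational(1, 2))), 3593), -1920) = Mul(Add(Add(-4, Mul(2, Pow(601, Rational(1, 2)))), 3593), -1920) = Mul(Add(3589, Mul(2, Pow(601, Rational(1, 2)))), -1920) = Add(-6890880, Mul(-3840, Pow(601, Rational(1, 2))))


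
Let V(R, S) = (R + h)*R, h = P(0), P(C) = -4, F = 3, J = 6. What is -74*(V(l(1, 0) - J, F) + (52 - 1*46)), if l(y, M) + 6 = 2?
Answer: -10804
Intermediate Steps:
l(y, M) = -4 (l(y, M) = -6 + 2 = -4)
h = -4
V(R, S) = R*(-4 + R) (V(R, S) = (R - 4)*R = (-4 + R)*R = R*(-4 + R))
-74*(V(l(1, 0) - J, F) + (52 - 1*46)) = -74*((-4 - 1*6)*(-4 + (-4 - 1*6)) + (52 - 1*46)) = -74*((-4 - 6)*(-4 + (-4 - 6)) + (52 - 46)) = -74*(-10*(-4 - 10) + 6) = -74*(-10*(-14) + 6) = -74*(140 + 6) = -74*146 = -10804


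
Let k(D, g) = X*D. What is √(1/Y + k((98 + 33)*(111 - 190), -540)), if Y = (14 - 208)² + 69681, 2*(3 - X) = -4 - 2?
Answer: I*√715132778428649/107317 ≈ 249.19*I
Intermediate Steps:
X = 6 (X = 3 - (-4 - 2)/2 = 3 - ½*(-6) = 3 + 3 = 6)
k(D, g) = 6*D
Y = 107317 (Y = (-194)² + 69681 = 37636 + 69681 = 107317)
√(1/Y + k((98 + 33)*(111 - 190), -540)) = √(1/107317 + 6*((98 + 33)*(111 - 190))) = √(1/107317 + 6*(131*(-79))) = √(1/107317 + 6*(-10349)) = √(1/107317 - 62094) = √(-6663741797/107317) = I*√715132778428649/107317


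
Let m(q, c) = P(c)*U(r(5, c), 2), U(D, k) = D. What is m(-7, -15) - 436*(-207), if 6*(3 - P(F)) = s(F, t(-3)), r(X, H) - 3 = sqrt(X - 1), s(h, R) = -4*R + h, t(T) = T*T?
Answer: 180619/2 ≈ 90310.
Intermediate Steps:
t(T) = T**2
s(h, R) = h - 4*R
r(X, H) = 3 + sqrt(-1 + X) (r(X, H) = 3 + sqrt(X - 1) = 3 + sqrt(-1 + X))
P(F) = 9 - F/6 (P(F) = 3 - (F - 4*(-3)**2)/6 = 3 - (F - 4*9)/6 = 3 - (F - 36)/6 = 3 - (-36 + F)/6 = 3 + (6 - F/6) = 9 - F/6)
m(q, c) = 45 - 5*c/6 (m(q, c) = (9 - c/6)*(3 + sqrt(-1 + 5)) = (9 - c/6)*(3 + sqrt(4)) = (9 - c/6)*(3 + 2) = (9 - c/6)*5 = 45 - 5*c/6)
m(-7, -15) - 436*(-207) = (45 - 5/6*(-15)) - 436*(-207) = (45 + 25/2) + 90252 = 115/2 + 90252 = 180619/2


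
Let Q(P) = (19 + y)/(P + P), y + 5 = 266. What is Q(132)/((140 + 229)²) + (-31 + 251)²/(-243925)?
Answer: -790792043/3985568631 ≈ -0.19841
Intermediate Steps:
y = 261 (y = -5 + 266 = 261)
Q(P) = 140/P (Q(P) = (19 + 261)/(P + P) = 280/((2*P)) = 280*(1/(2*P)) = 140/P)
Q(132)/((140 + 229)²) + (-31 + 251)²/(-243925) = (140/132)/((140 + 229)²) + (-31 + 251)²/(-243925) = (140*(1/132))/(369²) + 220²*(-1/243925) = (35/33)/136161 + 48400*(-1/243925) = (35/33)*(1/136161) - 176/887 = 35/4493313 - 176/887 = -790792043/3985568631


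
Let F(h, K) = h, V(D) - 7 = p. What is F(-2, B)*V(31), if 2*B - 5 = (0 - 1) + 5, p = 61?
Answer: -136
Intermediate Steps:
V(D) = 68 (V(D) = 7 + 61 = 68)
B = 9/2 (B = 5/2 + ((0 - 1) + 5)/2 = 5/2 + (-1 + 5)/2 = 5/2 + (1/2)*4 = 5/2 + 2 = 9/2 ≈ 4.5000)
F(-2, B)*V(31) = -2*68 = -136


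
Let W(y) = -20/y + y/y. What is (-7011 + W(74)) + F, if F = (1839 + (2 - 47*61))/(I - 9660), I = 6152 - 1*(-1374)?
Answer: -276739479/39479 ≈ -7009.8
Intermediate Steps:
W(y) = 1 - 20/y (W(y) = -20/y + 1 = 1 - 20/y)
I = 7526 (I = 6152 + 1374 = 7526)
F = 513/1067 (F = (1839 + (2 - 47*61))/(7526 - 9660) = (1839 + (2 - 2867))/(-2134) = (1839 - 2865)*(-1/2134) = -1026*(-1/2134) = 513/1067 ≈ 0.48079)
(-7011 + W(74)) + F = (-7011 + (-20 + 74)/74) + 513/1067 = (-7011 + (1/74)*54) + 513/1067 = (-7011 + 27/37) + 513/1067 = -259380/37 + 513/1067 = -276739479/39479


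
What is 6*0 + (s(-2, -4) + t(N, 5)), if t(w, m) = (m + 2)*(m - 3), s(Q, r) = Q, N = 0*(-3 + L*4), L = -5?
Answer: 12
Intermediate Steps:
N = 0 (N = 0*(-3 - 5*4) = 0*(-3 - 20) = 0*(-23) = 0)
t(w, m) = (-3 + m)*(2 + m) (t(w, m) = (2 + m)*(-3 + m) = (-3 + m)*(2 + m))
6*0 + (s(-2, -4) + t(N, 5)) = 6*0 + (-2 + (-6 + 5² - 1*5)) = 0 + (-2 + (-6 + 25 - 5)) = 0 + (-2 + 14) = 0 + 12 = 12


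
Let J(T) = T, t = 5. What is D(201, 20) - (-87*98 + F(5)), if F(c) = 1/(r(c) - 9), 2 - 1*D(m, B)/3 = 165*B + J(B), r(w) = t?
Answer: -5711/4 ≈ -1427.8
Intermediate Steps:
r(w) = 5
D(m, B) = 6 - 498*B (D(m, B) = 6 - 3*(165*B + B) = 6 - 498*B)
F(c) = -¼ (F(c) = 1/(5 - 9) = 1/(-4) = -¼)
D(201, 20) - (-87*98 + F(5)) = (6 - 498*20) - (-87*98 - ¼) = (6 - 9960) - (-8526 - ¼) = -9954 - 1*(-34105/4) = -9954 + 34105/4 = -5711/4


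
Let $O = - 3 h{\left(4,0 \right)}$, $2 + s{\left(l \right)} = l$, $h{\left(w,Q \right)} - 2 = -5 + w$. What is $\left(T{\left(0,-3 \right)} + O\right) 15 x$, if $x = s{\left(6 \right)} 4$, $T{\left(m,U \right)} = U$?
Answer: $-1440$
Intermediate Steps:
$h{\left(w,Q \right)} = -3 + w$ ($h{\left(w,Q \right)} = 2 + \left(-5 + w\right) = -3 + w$)
$s{\left(l \right)} = -2 + l$
$O = -3$ ($O = - 3 \left(-3 + 4\right) = \left(-3\right) 1 = -3$)
$x = 16$ ($x = \left(-2 + 6\right) 4 = 4 \cdot 4 = 16$)
$\left(T{\left(0,-3 \right)} + O\right) 15 x = \left(-3 - 3\right) 15 \cdot 16 = \left(-6\right) 15 \cdot 16 = \left(-90\right) 16 = -1440$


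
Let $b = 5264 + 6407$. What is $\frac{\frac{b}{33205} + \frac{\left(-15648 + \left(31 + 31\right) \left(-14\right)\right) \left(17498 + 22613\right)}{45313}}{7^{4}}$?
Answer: $- \frac{21996896281557}{3612588214165} \approx -6.089$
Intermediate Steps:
$b = 11671$
$\frac{\frac{b}{33205} + \frac{\left(-15648 + \left(31 + 31\right) \left(-14\right)\right) \left(17498 + 22613\right)}{45313}}{7^{4}} = \frac{\frac{11671}{33205} + \frac{\left(-15648 + \left(31 + 31\right) \left(-14\right)\right) \left(17498 + 22613\right)}{45313}}{7^{4}} = \frac{11671 \cdot \frac{1}{33205} + \left(-15648 + 62 \left(-14\right)\right) 40111 \cdot \frac{1}{45313}}{2401} = \left(\frac{11671}{33205} + \left(-15648 - 868\right) 40111 \cdot \frac{1}{45313}\right) \frac{1}{2401} = \left(\frac{11671}{33205} + \left(-16516\right) 40111 \cdot \frac{1}{45313}\right) \frac{1}{2401} = \left(\frac{11671}{33205} - \frac{662473276}{45313}\right) \frac{1}{2401} = \left(- \frac{21996896281557}{1504618165}\right) \frac{1}{2401} = - \frac{21996896281557}{3612588214165}$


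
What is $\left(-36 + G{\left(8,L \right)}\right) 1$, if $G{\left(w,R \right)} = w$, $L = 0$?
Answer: $-28$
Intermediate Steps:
$\left(-36 + G{\left(8,L \right)}\right) 1 = \left(-36 + 8\right) 1 = \left(-28\right) 1 = -28$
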